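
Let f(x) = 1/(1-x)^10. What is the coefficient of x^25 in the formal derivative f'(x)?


Differentiate: d/dx [ 1/(1-x)^r ] = r / (1-x)^(r+1).
Here r = 10, so f'(x) = 10 / (1-x)^11.
The expansion of 1/(1-x)^(r+1) has coefficient of x^n equal to C(n+r, r).
So the coefficient of x^25 in f'(x) is
10 * C(35, 10) = 10 * 183579396 = 1835793960

1835793960


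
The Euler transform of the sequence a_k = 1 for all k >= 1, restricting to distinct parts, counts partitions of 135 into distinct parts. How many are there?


Partitions of 135 into distinct parts can be computed via generating function.
Product (1+x)(1+x^2)(1+x^3)...
The coefficient of x^135 = 6711480

6711480


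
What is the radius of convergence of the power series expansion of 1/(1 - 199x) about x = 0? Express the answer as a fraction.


Expanding 1/(1 - 199x) = sum_{k>=0} 199^k x^k, the series converges when |199x| < 1, i.e., |x| < 1/199.
So the radius of convergence is 1/199 = 1/199.

1/199


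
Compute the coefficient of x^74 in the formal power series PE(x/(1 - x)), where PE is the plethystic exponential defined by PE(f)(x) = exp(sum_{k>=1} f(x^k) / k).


For f(x) = x/(1 - x) we have
sum_{k>=1} f(x^k) / k = sum_{k>=1} (1/k) * x^k / (1 - x^k) = sum_{k, m >= 1} x^(k m) / k,
which after exponentiating simplifies to
PE(x/(1 - x)) = prod_{k>=1} 1 / (1 - x^k).
This is the generating function for the partition function p(n), so the coefficient of x^74 is p(74).
Computing p(74) by dynamic programming over parts 1, 2, ..., 74: p(74) = 7089500.

7089500


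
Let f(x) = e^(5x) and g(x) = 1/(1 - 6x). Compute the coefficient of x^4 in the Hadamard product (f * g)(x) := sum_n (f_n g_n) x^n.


Expanding: f_k = 5^k/k! (from e^(5x)) and g_k = 6^k (from 1/(1 - 6x)). So the Hadamard coefficient (f * g)_k = 5^k 6^k / k! = (30)^k / k!.
For k = 4: 30^4/4! = 810000/24 = 33750.

33750


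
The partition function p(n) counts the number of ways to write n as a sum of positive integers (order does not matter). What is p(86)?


Using the generating function prod_{k>=1} 1/(1-x^k), we compute p(86).
By dynamic programming over parts 1 through 86:
p(86) = 34262962

34262962


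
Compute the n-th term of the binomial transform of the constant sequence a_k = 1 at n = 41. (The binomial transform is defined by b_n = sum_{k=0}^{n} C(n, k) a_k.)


With a_k = 1 for all k, b_n = sum_{k=0}^{n} C(n, k) = 2^n by the binomial theorem.
For n = 41: 2^41 = 2199023255552.

2199023255552


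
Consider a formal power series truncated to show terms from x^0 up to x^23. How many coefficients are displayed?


From x^0 to x^23 inclusive, the count is 23 - 0 + 1 = 24.

24


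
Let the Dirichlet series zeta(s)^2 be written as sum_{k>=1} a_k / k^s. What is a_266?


The Dirichlet convolution of the constant function 1 with itself gives (1 * 1)(k) = sum_{d | k} 1 = d(k), the number of positive divisors of k.
Since zeta(s) = sum_{k>=1} 1/k^s, we have zeta(s)^2 = sum_{k>=1} d(k)/k^s, so a_k = d(k).
For k = 266: the divisors are 1, 2, 7, 14, 19, 38, 133, 266.
Count = 8.

8


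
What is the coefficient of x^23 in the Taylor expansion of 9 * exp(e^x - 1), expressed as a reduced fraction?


exp(e^x - 1) = sum_{k>=0} Bell_k x^k / k!, where Bell_k is the k-th Bell number.
So the coefficient of x^23 is 9 * Bell_23 / 23!.
Computing: Bell_23 = 44152005855084346 and 23! = 25852016738884976640000, giving
9 * 44152005855084346/25852016738884976640000 = 22076002927542173/1436223152160276480000.

22076002927542173/1436223152160276480000


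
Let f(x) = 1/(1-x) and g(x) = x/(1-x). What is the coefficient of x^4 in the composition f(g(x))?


First simplify the composition: f(g(x)) = 1/(1 - x/(1-x)) = (1-x)/((1-x) - x) = (1-x)/(1-2x).
Now extract the coefficient. Write (1-x)/(1-2x) = 1/(1-2x) - x/(1-2x).
The coefficient of x^n in 1/(1-2x) is 2^n, and in x/(1-2x) is 2^(n-1) (for n >= 1).
So the coefficient of x^4 is 2^4 - 2^3 = 16 - 8 = 8.

8


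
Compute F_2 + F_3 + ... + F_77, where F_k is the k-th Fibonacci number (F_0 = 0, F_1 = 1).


Use the identity sum_{k=0}^{N} F_k = F_{N+2} - 1 (which follows from F_{k+2} - F_{k+1} = F_k). Then
sum_{k=2}^{77} F_k = (F_{79} - 1) - (F_{3} - 1) = F_{79} - F_{3}.
Computing: F_{79} = 14472334024676221, F_{3} = 2, so
Sum = 14472334024676221 - 2 = 14472334024676219.

14472334024676219


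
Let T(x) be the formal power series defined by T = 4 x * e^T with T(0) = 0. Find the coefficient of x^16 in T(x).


Apply the Lagrange inversion formula: if T = 4 x * phi(T) with phi(t) = e^t, then
[x^n] T = 4^n * (1/n) [t^(n-1)] phi(t)^n = 4^n * (1/n) [t^(n-1)] e^(n t) = 4^n * (1/n) * n^(n-1) / (n-1)! = 4^n * n^(n-1) / n!.
When c = 1 this is the Cayley count of rooted labeled trees on n vertices, divided by n!.
For n = 16: 4^16 * 16^15 / 16! = 4294967296 * 1152921504606846976/20922789888000 = 151115727451828646838272/638512875.

151115727451828646838272/638512875


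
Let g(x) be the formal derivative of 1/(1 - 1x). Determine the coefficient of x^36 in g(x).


Differentiate termwise: d/dx sum_{k>=0} 1^k x^k = sum_{k>=1} k 1^k x^(k-1) = sum_{j>=0} (j+1) 1^(j+1) x^j.
Equivalently, d/dx [1/(1 - 1x)] = 1/(1 - 1x)^2.
For j = 36: 37 * 1^37 = 37 * 1 = 37.

37


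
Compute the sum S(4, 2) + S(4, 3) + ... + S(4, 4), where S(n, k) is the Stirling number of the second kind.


By definition, S(n, k) counts partitions of an n-set into exactly k nonempty blocks.
Computing row n = 4 for k = 2..4:
S(4, k): 7, 6, 1
Sum = 14.

14


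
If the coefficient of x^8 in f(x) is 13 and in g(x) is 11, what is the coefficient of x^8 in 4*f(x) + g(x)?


Scalar multiplication scales coefficients: 4 * 13 = 52.
Then add the g coefficient: 52 + 11
= 63

63


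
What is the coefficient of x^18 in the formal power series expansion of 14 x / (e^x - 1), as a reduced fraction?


The exponential generating function for Bernoulli numbers is
x / (e^x - 1) = sum_{k>=0} B_k x^k / k!.
So the coefficient of x^18 in 14 x / (e^x - 1) is 14 B_18 / 18!.
Computing: B_18 = 43867/798, 18! = 6402373705728000, giving
14 * 43867/798 / 6402373705728000 = 43867/364935301226496000.

43867/364935301226496000


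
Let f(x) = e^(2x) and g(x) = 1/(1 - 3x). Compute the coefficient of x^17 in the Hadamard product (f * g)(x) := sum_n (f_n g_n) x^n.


Expanding: f_k = 2^k/k! (from e^(2x)) and g_k = 3^k (from 1/(1 - 3x)). So the Hadamard coefficient (f * g)_k = 2^k 3^k / k! = (6)^k / k!.
For k = 17: 6^17/17! = 16926659444736/355687428096000 = 708588/14889875.

708588/14889875


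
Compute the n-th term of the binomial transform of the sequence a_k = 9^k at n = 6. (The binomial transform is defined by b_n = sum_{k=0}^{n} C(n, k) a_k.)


With a_k = 9^k, b_n = sum_{k=0}^{n} C(n, k) 9^k = (1 + 9)^n by the binomial theorem.
For n = 6: (1 + 9)^6 = 10^6 = 1000000.

1000000


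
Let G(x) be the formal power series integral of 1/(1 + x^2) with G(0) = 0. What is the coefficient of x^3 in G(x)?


1/(1 + x^2) = sum_{j>=0} (-1)^j x^(2j). Integrating termwise with G(0) = 0:
G(x) = sum_{j>=0} (-1)^j x^(2j+1) / (2j+1) = arctan(x).
Only odd powers are nonzero. For x^3 write 3 = 2*1 + 1, giving
(-1)^1 / 3 = -1/3 = -1/3.

-1/3


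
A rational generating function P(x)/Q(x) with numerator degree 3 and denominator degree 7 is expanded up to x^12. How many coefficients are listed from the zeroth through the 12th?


Expanding up to x^12 gives the coefficients for x^0, x^1, ..., x^12.
That is 12 + 1 = 13 coefficients in total.

13


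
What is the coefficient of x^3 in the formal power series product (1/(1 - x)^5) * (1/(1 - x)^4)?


Combine the factors: (1/(1 - x)^5) * (1/(1 - x)^4) = 1/(1 - x)^9.
Then use 1/(1 - x)^r = sum_{k>=0} C(k + r - 1, r - 1) x^k with r = 9 and k = 3:
C(11, 8) = 165.

165


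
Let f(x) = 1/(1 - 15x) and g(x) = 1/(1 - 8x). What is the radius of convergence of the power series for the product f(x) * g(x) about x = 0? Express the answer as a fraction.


The radius of 1/(1 - 15x) is 1/15 (nearest singularity at x = 1/15), and the radius of 1/(1 - 8x) is 1/8.
The product f(x)*g(x) = 1/((1 - 15x)(1 - 8x)) has singularities at both 1/15 and 1/8, so its radius of convergence is the distance to the nearest one:
min(1/15, 1/8) = 1/15.

1/15


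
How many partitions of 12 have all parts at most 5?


Using the generating function (1-x)^(-1)(1-x^2)^(-1)...(1-x^5)^(-1),
the coefficient of x^12 counts these restricted partitions.
Result = 47

47


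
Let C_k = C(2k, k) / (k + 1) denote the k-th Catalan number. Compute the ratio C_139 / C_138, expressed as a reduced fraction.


Using C_k = (2k)! / (k! (k+1)!), the ratio C_{k+1}/C_k simplifies to
C_{k+1}/C_k = [(2k+2)! / ((k+1)! (k+2)!)] * [k! (k+1)! / (2k)!]
 = (2k+2)(2k+1) / ((k+1)(k+2)) = 2(2k+1) / (k+2).
For k = 138: 2(2*138 + 1) / (138 + 2) = 554/140 = 277/70.

277/70


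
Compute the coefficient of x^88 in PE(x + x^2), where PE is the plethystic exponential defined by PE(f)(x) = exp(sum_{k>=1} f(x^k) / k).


With f(x) = x + x^2, the exponent is sum_{k>=1} (x^k + x^(2k)) / k = -ln(1 - x) - ln(1 - x^2). Exponentiating:
PE(x + x^2) = 1 / ((1 - x)(1 - x^2)).
This is the generating function for partitions of n into parts of size 1 or 2. The number of 2's can be any j in 0..44, and the rest are 1's, so
[x^88] = floor(88/2) + 1 = 45.

45


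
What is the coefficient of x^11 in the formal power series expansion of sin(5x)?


The Maclaurin series is sin(t) = sum_{k>=0} (-1)^k t^(2k+1) / (2k+1)!, so substituting t = 5x, only odd powers of x are nonzero, with coefficient of x^(2k+1) equal to (-1)^k 5^(2k+1) / (2k+1)!.
Write 11 = 2*5 + 1, giving the coefficient (-1)^5 * 5^11 / 11! = -48828125/39916800 = -1953125/1596672.

-1953125/1596672


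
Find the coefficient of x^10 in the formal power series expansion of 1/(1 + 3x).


Write 1/(1 + c x) = 1/(1 - (-c) x) and apply the geometric-series identity
1/(1 - y) = sum_{k>=0} y^k to get 1/(1 + c x) = sum_{k>=0} (-c)^k x^k.
So the coefficient of x^k is (-c)^k = (-1)^k * c^k.
Here c = 3 and k = 10:
(-3)^10 = 1 * 59049 = 59049

59049


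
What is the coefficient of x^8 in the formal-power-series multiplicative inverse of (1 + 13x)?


The inverse is 1/(1 + 13x). Apply the geometric identity 1/(1 - y) = sum_{k>=0} y^k with y = -13x:
1/(1 + 13x) = sum_{k>=0} (-13)^k x^k.
So the coefficient of x^8 is (-13)^8 = 815730721.

815730721


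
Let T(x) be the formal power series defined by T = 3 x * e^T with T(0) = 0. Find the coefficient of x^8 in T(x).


Apply the Lagrange inversion formula: if T = 3 x * phi(T) with phi(t) = e^t, then
[x^n] T = 3^n * (1/n) [t^(n-1)] phi(t)^n = 3^n * (1/n) [t^(n-1)] e^(n t) = 3^n * (1/n) * n^(n-1) / (n-1)! = 3^n * n^(n-1) / n!.
When c = 1 this is the Cayley count of rooted labeled trees on n vertices, divided by n!.
For n = 8: 3^8 * 8^7 / 8! = 6561 * 2097152/40320 = 11943936/35.

11943936/35


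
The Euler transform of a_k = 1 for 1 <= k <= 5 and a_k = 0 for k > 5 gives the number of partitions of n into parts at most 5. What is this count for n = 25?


Partitions of 25 into parts at most 5:
Using generating function (1-x)^(-1)(1-x^2)^(-1)...(1-x^5)^(-1),
the coefficient of x^25 = 377

377


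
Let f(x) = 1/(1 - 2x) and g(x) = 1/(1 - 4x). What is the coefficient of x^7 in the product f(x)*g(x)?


The coefficient of x^n in f*g is the Cauchy product: sum_{k=0}^{n} a^k * b^(n-k).
With a=2, b=4, n=7:
sum_{k=0}^{7} 2^k * 4^(7-k)
= 32640

32640


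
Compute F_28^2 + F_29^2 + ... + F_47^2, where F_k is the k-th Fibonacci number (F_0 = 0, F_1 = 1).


There is a standard identity sum_{k=0}^{N} F_k^2 = F_N * F_{N+1} (proved inductively from the telescoping relation F_k^2 = F_k F_{k+1} - F_{k-1} F_k). Then
sum_{k=28}^{47} F_k^2 = F_47 F_48 - F_27 F_28.
Computing: F_47 = 2971215073, F_48 = 4807526976, F_27 = 196418, F_28 = 317811.
Sum = 2971215073 * 4807526976 - 196418 * 317811 = 14284196552521508250.

14284196552521508250


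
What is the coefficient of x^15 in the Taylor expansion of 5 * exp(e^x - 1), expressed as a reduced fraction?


exp(e^x - 1) = sum_{k>=0} Bell_k x^k / k!, where Bell_k is the k-th Bell number.
So the coefficient of x^15 is 5 * Bell_15 / 15!.
Computing: Bell_15 = 1382958545 and 15! = 1307674368000, giving
5 * 1382958545/1307674368000 = 276591709/52306974720.

276591709/52306974720


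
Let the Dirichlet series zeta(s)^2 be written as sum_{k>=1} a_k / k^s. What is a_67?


The Dirichlet convolution of the constant function 1 with itself gives (1 * 1)(k) = sum_{d | k} 1 = d(k), the number of positive divisors of k.
Since zeta(s) = sum_{k>=1} 1/k^s, we have zeta(s)^2 = sum_{k>=1} d(k)/k^s, so a_k = d(k).
For k = 67: the divisors are 1, 67.
Count = 2.

2


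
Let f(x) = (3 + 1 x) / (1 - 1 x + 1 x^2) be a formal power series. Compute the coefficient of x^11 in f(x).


Write f(x) = sum_{k>=0} a_k x^k. Multiplying both sides by 1 - 1 x + 1 x^2 gives
(1 - 1 x + 1 x^2) sum_{k>=0} a_k x^k = 3 + 1 x.
Matching coefficients:
 x^0: a_0 = 3
 x^1: a_1 - 1 a_0 = 1  =>  a_1 = 1*3 + 1 = 4
 x^k (k >= 2): a_k = 1 a_{k-1} - 1 a_{k-2}.
Iterating: a_2 = 1, a_3 = -3, a_4 = -4, a_5 = -1, a_6 = 3, a_7 = 4, a_8 = 1, a_9 = -3, a_10 = -4, a_11 = -1.
So the coefficient of x^11 is -1.

-1


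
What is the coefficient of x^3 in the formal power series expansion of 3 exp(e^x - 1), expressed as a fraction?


exp(e^x - 1) is the exponential generating function for the Bell numbers Bell_k: exp(e^x - 1) = sum_{k>=0} Bell_k x^k / k!.
So the coefficient of x^3 in 3 exp(e^x - 1) is 3 Bell_3 / 3!.
Computing: Bell_3 = 5 and 3! = 6, giving
3 * 5/6 = 5/2.

5/2


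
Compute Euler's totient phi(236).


phi(n) counts integers in [1, n] coprime to n. Using the multiplicative formula phi(n) = n * prod_{p | n} (1 - 1/p):
236 = 2^2 * 59, so
phi(236) = 236 * (1 - 1/2) * (1 - 1/59) = 116.

116


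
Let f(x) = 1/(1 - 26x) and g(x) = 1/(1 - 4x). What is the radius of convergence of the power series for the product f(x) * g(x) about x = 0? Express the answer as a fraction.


The radius of 1/(1 - 26x) is 1/26 (nearest singularity at x = 1/26), and the radius of 1/(1 - 4x) is 1/4.
The product f(x)*g(x) = 1/((1 - 26x)(1 - 4x)) has singularities at both 1/26 and 1/4, so its radius of convergence is the distance to the nearest one:
min(1/26, 1/4) = 1/26.

1/26


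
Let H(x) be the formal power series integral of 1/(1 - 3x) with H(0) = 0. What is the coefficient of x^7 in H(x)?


1/(1 - 3x) = sum_{k>=0} 3^k x^k. Integrating termwise with H(0) = 0:
H(x) = sum_{k>=0} 3^k x^(k+1) / (k+1) = sum_{m>=1} 3^(m-1) x^m / m.
For m = 7: 3^6/7 = 729/7 = 729/7.

729/7


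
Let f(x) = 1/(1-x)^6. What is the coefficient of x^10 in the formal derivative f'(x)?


Differentiate: d/dx [ 1/(1-x)^r ] = r / (1-x)^(r+1).
Here r = 6, so f'(x) = 6 / (1-x)^7.
The expansion of 1/(1-x)^(r+1) has coefficient of x^n equal to C(n+r, r).
So the coefficient of x^10 in f'(x) is
6 * C(16, 6) = 6 * 8008 = 48048

48048


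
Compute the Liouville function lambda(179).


The Liouville function is lambda(k) = (-1)^Omega(k), where Omega(k) counts the prime factors of k with multiplicity.
Factoring: 179 = 179, so Omega(179) = 1.
lambda(179) = (-1)^1 = -1.

-1


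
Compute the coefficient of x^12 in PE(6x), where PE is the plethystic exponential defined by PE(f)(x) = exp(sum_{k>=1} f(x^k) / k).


With f(x) = 6x, the exponent is sum_{k>=1} 6 x^k / k = 6 * (-ln(1 - x)). Exponentiating:
PE(6x) = exp(-6 ln(1 - x)) = 1/(1 - x)^6.
By the negative binomial expansion, [x^n] 1/(1 - x)^6 = C(n + 5, 5).
For n = 12: C(17, 5) = 6188.

6188


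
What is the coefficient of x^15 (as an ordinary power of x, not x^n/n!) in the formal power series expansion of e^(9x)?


The exponential series is e^y = sum_{k>=0} y^k / k!. Substituting y = 9x gives
e^(9x) = sum_{k>=0} 9^k x^k / k!.
So the coefficient of x^n is a^n/n! with a = 9, n = 15:
9^15 / 15! = 205891132094649/1307674368000 = 282429536481/1793792000

282429536481/1793792000


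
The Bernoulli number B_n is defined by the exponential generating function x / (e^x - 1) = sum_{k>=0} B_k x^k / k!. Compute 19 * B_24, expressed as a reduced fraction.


Bernoulli numbers can also be computed recursively via B_0 = 1 and sum_{j=0}^{m} C(m+1, j) B_j = 0 for m >= 1. Odd-index Bernoulli numbers vanish for k >= 3.
Computing B_24 = -236364091/2730, so 19 * B_24 = 19 * -236364091/2730 = -4490917729/2730.

-4490917729/2730


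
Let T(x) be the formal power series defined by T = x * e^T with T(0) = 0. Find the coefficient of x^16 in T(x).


Apply the Lagrange inversion formula: if T = x * phi(T) with phi(t) = e^t, then
[x^n] T = (1/n) [t^(n-1)] phi(t)^n = (1/n) [t^(n-1)] e^(n t) = (1/n) * n^(n-1) / (n-1)! = n^(n-1) / n!.
When c = 1 this is the Cayley count of rooted labeled trees on n vertices, divided by n!.
For n = 16: 16^15 / 16! = 1152921504606846976/20922789888000 = 35184372088832/638512875.

35184372088832/638512875


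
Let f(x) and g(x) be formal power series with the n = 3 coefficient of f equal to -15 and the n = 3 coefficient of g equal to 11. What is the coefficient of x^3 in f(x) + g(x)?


Addition of formal power series is termwise.
The coefficient of x^3 in f + g = -15 + 11
= -4

-4


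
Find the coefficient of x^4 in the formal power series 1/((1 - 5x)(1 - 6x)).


By partial fractions or Cauchy convolution:
The coefficient equals sum_{k=0}^{4} 5^k * 6^(4-k).
= 4651

4651


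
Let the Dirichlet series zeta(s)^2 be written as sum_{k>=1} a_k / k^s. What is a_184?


The Dirichlet convolution of the constant function 1 with itself gives (1 * 1)(k) = sum_{d | k} 1 = d(k), the number of positive divisors of k.
Since zeta(s) = sum_{k>=1} 1/k^s, we have zeta(s)^2 = sum_{k>=1} d(k)/k^s, so a_k = d(k).
For k = 184: the divisors are 1, 2, 4, 8, 23, 46, 92, 184.
Count = 8.

8


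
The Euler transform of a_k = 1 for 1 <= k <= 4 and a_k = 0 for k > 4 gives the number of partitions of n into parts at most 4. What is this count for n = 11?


Partitions of 11 into parts at most 4:
Using generating function (1-x)^(-1)(1-x^2)^(-1)...(1-x^4)^(-1),
the coefficient of x^11 = 27

27


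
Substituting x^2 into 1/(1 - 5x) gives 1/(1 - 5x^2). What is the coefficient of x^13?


Since 1/(1 - 5x^2) only has even powers of x,
the coefficient of x^13 (odd) is 0.

0


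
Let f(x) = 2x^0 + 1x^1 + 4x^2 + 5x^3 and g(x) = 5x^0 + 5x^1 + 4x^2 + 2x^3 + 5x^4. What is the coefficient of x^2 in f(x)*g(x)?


Cauchy product at x^2:
2*4 + 1*5 + 4*5
= 33

33


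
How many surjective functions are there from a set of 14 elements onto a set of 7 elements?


By inclusion-exclusion on which target elements are missed, the number of surjections from an n-set onto a k-set is
surj(n, k) = sum_{j=0}^{k} (-1)^j C(k, j) (k - j)^n.
Equivalently surj(n, k) = k! * S(n, k), where S(n, k) is the Stirling number of the second kind.
For n = 14, k = 7:
S(14, 7) = 49329280, so
surj = 7! * 49329280 = 5040 * 49329280 = 248619571200.

248619571200


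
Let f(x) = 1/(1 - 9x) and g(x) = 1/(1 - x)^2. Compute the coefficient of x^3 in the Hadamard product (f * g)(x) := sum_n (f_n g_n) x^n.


f has coefficients f_k = 9^k. For g = 1/(1 - x)^2 the coefficient is g_k = C(k + 1, 1) = k + 1. The Hadamard coefficient is (f * g)_k = 9^k * (k + 1).
For k = 3: 9^3 * 4 = 729 * 4 = 2916.

2916


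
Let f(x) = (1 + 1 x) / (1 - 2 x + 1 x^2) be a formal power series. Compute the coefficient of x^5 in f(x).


Write f(x) = sum_{k>=0} a_k x^k. Multiplying both sides by 1 - 2 x + 1 x^2 gives
(1 - 2 x + 1 x^2) sum_{k>=0} a_k x^k = 1 + 1 x.
Matching coefficients:
 x^0: a_0 = 1
 x^1: a_1 - 2 a_0 = 1  =>  a_1 = 2*1 + 1 = 3
 x^k (k >= 2): a_k = 2 a_{k-1} - 1 a_{k-2}.
Iterating: a_2 = 5, a_3 = 7, a_4 = 9, a_5 = 11.
So the coefficient of x^5 is 11.

11


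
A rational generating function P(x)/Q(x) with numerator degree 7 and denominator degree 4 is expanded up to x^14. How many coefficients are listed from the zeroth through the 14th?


Expanding up to x^14 gives the coefficients for x^0, x^1, ..., x^14.
That is 14 + 1 = 15 coefficients in total.

15


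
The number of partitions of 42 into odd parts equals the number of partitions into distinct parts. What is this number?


Computing partitions of 42 into odd parts (1, 3, 5, ...):
Using the generating function prod_{k>=0} 1/(1-x^(2k+1)),
the count is 1426

1426


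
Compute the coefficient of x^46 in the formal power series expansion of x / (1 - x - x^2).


Let f(x) = sum_{k>=0} a_k x^k. Multiplying f(x) * (1 - x - x^2) = x and matching coefficients gives a_0 = 0, a_1 = 1, and a_k = a_{k-1} + a_{k-2} for k >= 2. These are the Fibonacci numbers F_k.
Iterating from F_0 = 0, F_1 = 1:
F_0=0, F_1=1, F_2=1, F_3=2, F_4=3, F_5=5, F_6=8, F_7=13, F_8=21, F_9=34, ...
F_46 = 1836311903.

1836311903


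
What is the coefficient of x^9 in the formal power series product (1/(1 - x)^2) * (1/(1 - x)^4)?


Combine the factors: (1/(1 - x)^2) * (1/(1 - x)^4) = 1/(1 - x)^6.
Then use 1/(1 - x)^r = sum_{k>=0} C(k + r - 1, r - 1) x^k with r = 6 and k = 9:
C(14, 5) = 2002.

2002


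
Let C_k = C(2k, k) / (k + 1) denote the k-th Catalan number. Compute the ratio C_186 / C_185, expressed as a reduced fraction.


Using C_k = (2k)! / (k! (k+1)!), the ratio C_{k+1}/C_k simplifies to
C_{k+1}/C_k = [(2k+2)! / ((k+1)! (k+2)!)] * [k! (k+1)! / (2k)!]
 = (2k+2)(2k+1) / ((k+1)(k+2)) = 2(2k+1) / (k+2).
For k = 185: 2(2*185 + 1) / (185 + 2) = 742/187 = 742/187.

742/187


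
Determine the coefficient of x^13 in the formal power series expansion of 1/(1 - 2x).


The geometric series identity gives 1/(1 - c x) = sum_{k>=0} c^k x^k, so the coefficient of x^k is c^k.
Here c = 2 and k = 13.
Computing: 2^13 = 8192

8192


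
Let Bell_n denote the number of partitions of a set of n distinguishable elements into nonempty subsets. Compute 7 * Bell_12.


Bell_12 can be computed from the Bell triangle or from Dobinski's identity Bell_n = (1/e) * sum_{k>=0} k^n / k!.
Computing Bell_12 = 4213597.
Then 7 * 4213597 = 29495179.

29495179


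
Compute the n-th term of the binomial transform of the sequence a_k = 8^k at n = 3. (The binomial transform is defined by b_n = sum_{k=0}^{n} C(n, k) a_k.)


With a_k = 8^k, b_n = sum_{k=0}^{n} C(n, k) 8^k = (1 + 8)^n by the binomial theorem.
For n = 3: (1 + 8)^3 = 9^3 = 729.

729


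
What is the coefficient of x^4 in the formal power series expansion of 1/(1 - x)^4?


The expansion 1/(1 - x)^r = sum_{k>=0} C(k + r - 1, r - 1) x^k follows from the multiset / negative-binomial theorem (or from repeated differentiation of the geometric series).
For r = 4 and k = 4:
C(7, 3) = 5040 / (6 * 24) = 35.

35


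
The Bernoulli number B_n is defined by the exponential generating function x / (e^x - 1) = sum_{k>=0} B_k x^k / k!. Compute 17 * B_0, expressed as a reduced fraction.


Bernoulli numbers can also be computed recursively via B_0 = 1 and sum_{j=0}^{m} C(m+1, j) B_j = 0 for m >= 1. Odd-index Bernoulli numbers vanish for k >= 3.
Computing B_0 = 1, so 17 * B_0 = 17 * 1 = 17.

17


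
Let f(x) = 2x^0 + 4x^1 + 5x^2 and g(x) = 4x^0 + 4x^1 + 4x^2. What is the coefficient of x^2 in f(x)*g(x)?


Cauchy product at x^2:
2*4 + 4*4 + 5*4
= 44

44


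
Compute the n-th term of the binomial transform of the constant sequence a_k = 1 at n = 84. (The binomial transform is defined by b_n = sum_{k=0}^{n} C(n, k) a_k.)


With a_k = 1 for all k, b_n = sum_{k=0}^{n} C(n, k) = 2^n by the binomial theorem.
For n = 84: 2^84 = 19342813113834066795298816.

19342813113834066795298816


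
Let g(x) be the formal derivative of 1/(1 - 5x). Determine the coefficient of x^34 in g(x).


Differentiate termwise: d/dx sum_{k>=0} 5^k x^k = sum_{k>=1} k 5^k x^(k-1) = sum_{j>=0} (j+1) 5^(j+1) x^j.
Equivalently, d/dx [1/(1 - 5x)] = 5/(1 - 5x)^2.
For j = 34: 35 * 5^35 = 35 * 2910383045673370361328125 = 101863406598567962646484375.

101863406598567962646484375


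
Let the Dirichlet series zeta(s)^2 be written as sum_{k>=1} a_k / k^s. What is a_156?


The Dirichlet convolution of the constant function 1 with itself gives (1 * 1)(k) = sum_{d | k} 1 = d(k), the number of positive divisors of k.
Since zeta(s) = sum_{k>=1} 1/k^s, we have zeta(s)^2 = sum_{k>=1} d(k)/k^s, so a_k = d(k).
For k = 156: the divisors are 1, 2, 3, 4, 6, 12, 13, 26, 39, 52, 78, 156.
Count = 12.

12


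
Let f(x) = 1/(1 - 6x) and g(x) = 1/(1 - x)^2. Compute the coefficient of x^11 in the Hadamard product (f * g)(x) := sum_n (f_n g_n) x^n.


f has coefficients f_k = 6^k. For g = 1/(1 - x)^2 the coefficient is g_k = C(k + 1, 1) = k + 1. The Hadamard coefficient is (f * g)_k = 6^k * (k + 1).
For k = 11: 6^11 * 12 = 362797056 * 12 = 4353564672.

4353564672


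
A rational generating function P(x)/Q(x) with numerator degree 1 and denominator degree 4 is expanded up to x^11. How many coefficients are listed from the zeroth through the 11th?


Expanding up to x^11 gives the coefficients for x^0, x^1, ..., x^11.
That is 11 + 1 = 12 coefficients in total.

12


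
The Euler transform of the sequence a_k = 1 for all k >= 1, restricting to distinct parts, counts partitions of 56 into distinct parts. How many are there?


Partitions of 56 into distinct parts can be computed via generating function.
Product (1+x)(1+x^2)(1+x^3)...
The coefficient of x^56 = 7108

7108


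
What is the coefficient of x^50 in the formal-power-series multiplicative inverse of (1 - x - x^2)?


Let the inverse be f(x) = sum_{k>=0} a_k x^k. From f(x) * (1 - x - x^2) = 1 and matching coefficients:
 x^0: a_0 = 1.
 x^1: a_1 - a_0 = 0, so a_1 = 1.
 x^k (k >= 2): a_k - a_{k-1} - a_{k-2} = 0, i.e. a_k = a_{k-1} + a_{k-2}.
This is the Fibonacci-type recurrence shifted so that a_0 = a_1 = 1.
Iterating: a_0=1, a_1=1, a_2=2, a_3=3, a_4=5, a_5=8, a_6=13, a_7=21, a_8=34, a_9=55, ...
a_50 = 20365011074.

20365011074


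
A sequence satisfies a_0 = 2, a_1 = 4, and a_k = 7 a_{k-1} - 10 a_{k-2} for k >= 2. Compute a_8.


The characteristic equation is t^2 - 7 t + 10 = 0, with roots r_1 = 5 and r_2 = 2 (so c_1 = r_1 + r_2, c_2 = -r_1 r_2 as required).
One can use the closed form a_n = A r_1^n + B r_2^n, but direct iteration is more reliable:
a_0 = 2, a_1 = 4, a_2 = 8, a_3 = 16, a_4 = 32, a_5 = 64, a_6 = 128, a_7 = 256, a_8 = 512.
So a_8 = 512.

512


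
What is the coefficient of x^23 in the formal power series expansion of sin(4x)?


The Maclaurin series is sin(t) = sum_{k>=0} (-1)^k t^(2k+1) / (2k+1)!, so substituting t = 4x, only odd powers of x are nonzero, with coefficient of x^(2k+1) equal to (-1)^k 4^(2k+1) / (2k+1)!.
Write 23 = 2*11 + 1, giving the coefficient (-1)^11 * 4^23 / 23! = -70368744177664/25852016738884976640000 = -134217728/49308808782358125.

-134217728/49308808782358125


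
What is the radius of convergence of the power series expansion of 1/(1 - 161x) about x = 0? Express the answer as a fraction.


Expanding 1/(1 - 161x) = sum_{k>=0} 161^k x^k, the series converges when |161x| < 1, i.e., |x| < 1/161.
So the radius of convergence is 1/161 = 1/161.

1/161


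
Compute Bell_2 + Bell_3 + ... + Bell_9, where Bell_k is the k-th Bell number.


Recall Bell_k counts set partitions of a k-set (with Bell_0 = 1 by convention).
Bell_2 through Bell_9: 2, 5, 15, 52, 203, 877, 4140, 21147
Sum = 2 + 5 + 15 + 52 + 203 + 877 + 4140 + 21147 = 26441.

26441


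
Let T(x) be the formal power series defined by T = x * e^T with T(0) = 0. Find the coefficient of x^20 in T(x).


Apply the Lagrange inversion formula: if T = x * phi(T) with phi(t) = e^t, then
[x^n] T = (1/n) [t^(n-1)] phi(t)^n = (1/n) [t^(n-1)] e^(n t) = (1/n) * n^(n-1) / (n-1)! = n^(n-1) / n!.
When c = 1 this is the Cayley count of rooted labeled trees on n vertices, divided by n!.
For n = 20: 20^19 / 20! = 5242880000000000000000000/2432902008176640000 = 32000000000000000/14849255421.

32000000000000000/14849255421


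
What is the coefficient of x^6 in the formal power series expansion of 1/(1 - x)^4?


The negative binomial / multiset identity is
1/(1 - x)^r = sum_{k>=0} C(k + r - 1, r - 1) x^k.
Here r = 4 and k = 6, so the coefficient is
C(6 + 3, 3) = C(9, 3)
= 84

84


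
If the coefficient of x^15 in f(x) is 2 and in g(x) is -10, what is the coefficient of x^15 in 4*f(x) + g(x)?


Scalar multiplication scales coefficients: 4 * 2 = 8.
Then add the g coefficient: 8 + -10
= -2

-2


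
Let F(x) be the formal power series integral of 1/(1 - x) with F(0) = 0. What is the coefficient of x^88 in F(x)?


1/(1 - x) = sum_{k>=0} x^k. Integrating termwise and using F(0) = 0 gives
F(x) = sum_{k>=0} x^(k+1) / (k+1) = sum_{m>=1} x^m / m = -ln(1 - x).
So the coefficient of x^88 is 1/88 = 1/88.

1/88


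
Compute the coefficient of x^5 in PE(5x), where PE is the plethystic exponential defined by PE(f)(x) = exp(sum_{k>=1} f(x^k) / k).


With f(x) = 5x, the exponent is sum_{k>=1} 5 x^k / k = 5 * (-ln(1 - x)). Exponentiating:
PE(5x) = exp(-5 ln(1 - x)) = 1/(1 - x)^5.
By the negative binomial expansion, [x^n] 1/(1 - x)^5 = C(n + 4, 4).
For n = 5: C(9, 4) = 126.

126


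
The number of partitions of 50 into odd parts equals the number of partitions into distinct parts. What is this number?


Computing partitions of 50 into odd parts (1, 3, 5, ...):
Using the generating function prod_{k>=0} 1/(1-x^(2k+1)),
the count is 3658

3658


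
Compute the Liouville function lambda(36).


The Liouville function is lambda(k) = (-1)^Omega(k), where Omega(k) counts the prime factors of k with multiplicity.
Factoring: 36 = 2 * 2 * 3 * 3, so Omega(36) = 4.
lambda(36) = (-1)^4 = 1.

1


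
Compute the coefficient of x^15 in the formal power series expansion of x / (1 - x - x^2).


Let f(x) = sum_{k>=0} a_k x^k. Multiplying f(x) * (1 - x - x^2) = x and matching coefficients gives a_0 = 0, a_1 = 1, and a_k = a_{k-1} + a_{k-2} for k >= 2. These are the Fibonacci numbers F_k.
Iterating from F_0 = 0, F_1 = 1:
F_0=0, F_1=1, F_2=1, F_3=2, F_4=3, F_5=5, F_6=8, F_7=13, F_8=21, F_9=34, ...
F_15 = 610.

610


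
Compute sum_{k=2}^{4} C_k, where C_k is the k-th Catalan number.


C_2 through C_4: 2, 5, 14
Sum = 2 + 5 + 14
= 21

21


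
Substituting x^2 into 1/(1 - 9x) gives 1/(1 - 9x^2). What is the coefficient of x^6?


The coefficient of x^(2m) in 1/(1 - 9x^2) is 9^m.
With n = 6 = 2*3, the coefficient is 9^3 = 729.

729


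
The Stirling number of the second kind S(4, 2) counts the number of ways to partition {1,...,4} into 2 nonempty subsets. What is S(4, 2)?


Using the explicit formula S(n,k) = (1/k!) sum_{j=0}^{k} (-1)^(k-j) C(k,j) j^n:
S(4, 2) = 7
Equivalently, S(n,k) is n! times the coefficient of x^n in the EGF (e^x - 1)^k / k!.

7


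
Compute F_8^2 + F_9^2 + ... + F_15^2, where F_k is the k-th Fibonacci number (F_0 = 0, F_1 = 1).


There is a standard identity sum_{k=0}^{N} F_k^2 = F_N * F_{N+1} (proved inductively from the telescoping relation F_k^2 = F_k F_{k+1} - F_{k-1} F_k). Then
sum_{k=8}^{15} F_k^2 = F_15 F_16 - F_7 F_8.
Computing: F_15 = 610, F_16 = 987, F_7 = 13, F_8 = 21.
Sum = 610 * 987 - 13 * 21 = 601797.

601797


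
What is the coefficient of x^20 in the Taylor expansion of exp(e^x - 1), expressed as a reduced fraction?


exp(e^x - 1) = sum_{k>=0} Bell_k x^k / k!, where Bell_k is the k-th Bell number.
So the coefficient of x^20 is Bell_20 / 20!.
Computing: Bell_20 = 51724158235372 and 20! = 2432902008176640000, giving
51724158235372/2432902008176640000 = 263898766507/12412765347840000.

263898766507/12412765347840000


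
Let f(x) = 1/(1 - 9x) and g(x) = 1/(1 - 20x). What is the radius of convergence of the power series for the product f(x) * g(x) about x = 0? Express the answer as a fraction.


The radius of 1/(1 - 9x) is 1/9 (nearest singularity at x = 1/9), and the radius of 1/(1 - 20x) is 1/20.
The product f(x)*g(x) = 1/((1 - 9x)(1 - 20x)) has singularities at both 1/9 and 1/20, so its radius of convergence is the distance to the nearest one:
min(1/9, 1/20) = 1/20.

1/20


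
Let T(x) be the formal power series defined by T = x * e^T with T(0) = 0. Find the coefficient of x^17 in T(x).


Apply the Lagrange inversion formula: if T = x * phi(T) with phi(t) = e^t, then
[x^n] T = (1/n) [t^(n-1)] phi(t)^n = (1/n) [t^(n-1)] e^(n t) = (1/n) * n^(n-1) / (n-1)! = n^(n-1) / n!.
When c = 1 this is the Cayley count of rooted labeled trees on n vertices, divided by n!.
For n = 17: 17^16 / 17! = 48661191875666868481/355687428096000 = 2862423051509815793/20922789888000.

2862423051509815793/20922789888000


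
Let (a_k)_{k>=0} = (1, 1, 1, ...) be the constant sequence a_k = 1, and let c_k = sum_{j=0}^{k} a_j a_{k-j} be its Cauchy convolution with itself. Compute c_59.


Since a_j = 1 for all j >= 0, the convolution sum becomes
c_k = sum_{j=0}^{k} 1 * 1 = 1 * (k + 1).
Equivalently, the generating function of (a_k) is 1/(1 - x) and its square is 1/(1 - x)^2 = sum_{k>=0} 1(k + 1) x^k.
For k = 59: 1 * 60 = 60.

60


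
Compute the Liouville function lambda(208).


The Liouville function is lambda(k) = (-1)^Omega(k), where Omega(k) counts the prime factors of k with multiplicity.
Factoring: 208 = 2 * 2 * 2 * 2 * 13, so Omega(208) = 5.
lambda(208) = (-1)^5 = -1.

-1


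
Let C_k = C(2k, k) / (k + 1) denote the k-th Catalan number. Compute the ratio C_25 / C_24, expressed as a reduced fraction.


Using C_k = (2k)! / (k! (k+1)!), the ratio C_{k+1}/C_k simplifies to
C_{k+1}/C_k = [(2k+2)! / ((k+1)! (k+2)!)] * [k! (k+1)! / (2k)!]
 = (2k+2)(2k+1) / ((k+1)(k+2)) = 2(2k+1) / (k+2).
For k = 24: 2(2*24 + 1) / (24 + 2) = 98/26 = 49/13.

49/13


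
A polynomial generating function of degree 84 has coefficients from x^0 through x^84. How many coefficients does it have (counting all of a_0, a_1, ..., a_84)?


A polynomial of degree 84 takes the form a_0 + a_1 x + ... + a_84 x^84.
The number of coefficients is 84 + 1 = 85.

85


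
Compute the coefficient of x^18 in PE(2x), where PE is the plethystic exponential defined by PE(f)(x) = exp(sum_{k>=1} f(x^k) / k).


With f(x) = 2x, the exponent is sum_{k>=1} 2 x^k / k = 2 * (-ln(1 - x)). Exponentiating:
PE(2x) = exp(-2 ln(1 - x)) = 1/(1 - x)^2.
By the negative binomial expansion, [x^n] 1/(1 - x)^2 = C(n + 1, 1).
For n = 18: C(19, 1) = 19.

19


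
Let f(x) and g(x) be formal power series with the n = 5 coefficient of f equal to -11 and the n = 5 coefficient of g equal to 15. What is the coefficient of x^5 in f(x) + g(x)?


Addition of formal power series is termwise.
The coefficient of x^5 in f + g = -11 + 15
= 4

4


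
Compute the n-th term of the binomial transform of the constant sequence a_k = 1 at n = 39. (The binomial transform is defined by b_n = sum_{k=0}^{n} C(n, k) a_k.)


With a_k = 1 for all k, b_n = sum_{k=0}^{n} C(n, k) = 2^n by the binomial theorem.
For n = 39: 2^39 = 549755813888.

549755813888


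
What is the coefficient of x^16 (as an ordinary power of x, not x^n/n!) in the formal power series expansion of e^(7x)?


The exponential series is e^y = sum_{k>=0} y^k / k!. Substituting y = 7x gives
e^(7x) = sum_{k>=0} 7^k x^k / k!.
So the coefficient of x^n is a^n/n! with a = 7, n = 16:
7^16 / 16! = 33232930569601/20922789888000 = 678223072849/426995712000

678223072849/426995712000


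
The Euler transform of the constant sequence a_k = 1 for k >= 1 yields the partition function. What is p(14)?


The Euler transform converts the sequence a_k = 1 into the number of integer partitions.
Using the recurrence or dynamic programming:
p(14) = 135

135


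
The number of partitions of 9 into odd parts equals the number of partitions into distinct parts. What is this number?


Computing partitions of 9 into odd parts (1, 3, 5, ...):
Using the generating function prod_{k>=0} 1/(1-x^(2k+1)),
the count is 8

8


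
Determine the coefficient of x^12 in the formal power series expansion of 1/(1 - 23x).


The geometric series identity gives 1/(1 - c x) = sum_{k>=0} c^k x^k, so the coefficient of x^k is c^k.
Here c = 23 and k = 12.
Computing: 23^12 = 21914624432020321

21914624432020321


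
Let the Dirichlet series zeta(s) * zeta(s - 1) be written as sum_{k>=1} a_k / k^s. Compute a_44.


Convolution gives a_k = sum_{d | k} d * 1 = sum_{d | k} d = sigma(k), the sum of positive divisors of k.
For k = 44, the divisors are 1, 2, 4, 11, 22, 44, so
sigma(44) = 1 + 2 + 4 + 11 + 22 + 44 = 84.

84


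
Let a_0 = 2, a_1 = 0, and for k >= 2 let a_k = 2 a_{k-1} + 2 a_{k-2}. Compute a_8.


Iterating the recurrence forward:
a_0 = 2
a_1 = 0
a_2 = 2*0 + 2*2 = 4
a_3 = 2*4 + 2*0 = 8
a_4 = 2*8 + 2*4 = 24
a_5 = 2*24 + 2*8 = 64
a_6 = 2*64 + 2*24 = 176
a_7 = 2*176 + 2*64 = 480
a_8 = 2*480 + 2*176 = 1312
So a_8 = 1312.

1312


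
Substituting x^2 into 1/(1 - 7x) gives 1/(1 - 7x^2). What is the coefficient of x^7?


Since 1/(1 - 7x^2) only has even powers of x,
the coefficient of x^7 (odd) is 0.

0


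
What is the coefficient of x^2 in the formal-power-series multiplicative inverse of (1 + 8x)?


The inverse is 1/(1 + 8x). Apply the geometric identity 1/(1 - y) = sum_{k>=0} y^k with y = -8x:
1/(1 + 8x) = sum_{k>=0} (-8)^k x^k.
So the coefficient of x^2 is (-8)^2 = 64.

64


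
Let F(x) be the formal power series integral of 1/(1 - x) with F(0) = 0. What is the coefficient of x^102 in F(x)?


1/(1 - x) = sum_{k>=0} x^k. Integrating termwise and using F(0) = 0 gives
F(x) = sum_{k>=0} x^(k+1) / (k+1) = sum_{m>=1} x^m / m = -ln(1 - x).
So the coefficient of x^102 is 1/102 = 1/102.

1/102


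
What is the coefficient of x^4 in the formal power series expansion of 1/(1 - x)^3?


The expansion 1/(1 - x)^r = sum_{k>=0} C(k + r - 1, r - 1) x^k follows from the multiset / negative-binomial theorem (or from repeated differentiation of the geometric series).
For r = 3 and k = 4:
C(6, 2) = 720 / (2 * 24) = 15.

15


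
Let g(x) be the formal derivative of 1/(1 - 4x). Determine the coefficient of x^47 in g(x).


Differentiate termwise: d/dx sum_{k>=0} 4^k x^k = sum_{k>=1} k 4^k x^(k-1) = sum_{j>=0} (j+1) 4^(j+1) x^j.
Equivalently, d/dx [1/(1 - 4x)] = 4/(1 - 4x)^2.
For j = 47: 48 * 4^48 = 48 * 79228162514264337593543950336 = 3802951800684688204490109616128.

3802951800684688204490109616128


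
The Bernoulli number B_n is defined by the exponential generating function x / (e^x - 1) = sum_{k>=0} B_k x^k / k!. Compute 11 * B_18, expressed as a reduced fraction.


Bernoulli numbers can also be computed recursively via B_0 = 1 and sum_{j=0}^{m} C(m+1, j) B_j = 0 for m >= 1. Odd-index Bernoulli numbers vanish for k >= 3.
Computing B_18 = 43867/798, so 11 * B_18 = 11 * 43867/798 = 482537/798.

482537/798


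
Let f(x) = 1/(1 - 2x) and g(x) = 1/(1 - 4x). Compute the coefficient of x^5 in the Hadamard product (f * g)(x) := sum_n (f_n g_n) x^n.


f has coefficients f_k = 2^k and g has coefficients g_k = 4^k, so the Hadamard product has coefficient (f*g)_k = 2^k * 4^k = 8^k.
For k = 5: 8^5 = 32768.

32768


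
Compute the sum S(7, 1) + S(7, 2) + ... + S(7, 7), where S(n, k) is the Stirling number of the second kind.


By definition, S(n, k) counts partitions of an n-set into exactly k nonempty blocks.
Computing row n = 7 for k = 1..7:
S(7, k): 1, 63, 301, 350, 140, 21, 1
Sum = 877. (This equals Bell_7 since the sum runs over all k.)

877


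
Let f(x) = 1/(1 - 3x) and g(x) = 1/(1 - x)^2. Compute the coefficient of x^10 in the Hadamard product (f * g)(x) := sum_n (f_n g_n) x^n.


f has coefficients f_k = 3^k. For g = 1/(1 - x)^2 the coefficient is g_k = C(k + 1, 1) = k + 1. The Hadamard coefficient is (f * g)_k = 3^k * (k + 1).
For k = 10: 3^10 * 11 = 59049 * 11 = 649539.

649539


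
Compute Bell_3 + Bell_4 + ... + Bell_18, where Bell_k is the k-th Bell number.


Recall Bell_k counts set partitions of a k-set (with Bell_0 = 1 by convention).
Bell_3 through Bell_18: 5, 15, 52, 203, 877, 4140, 21147, 115975, 678570, 4213597, 27644437, 190899322, 1382958545, 10480142147, 82864869804, 682076806159
Sum = 5 + 15 + 52 + 203 + 877 + 4140 + 21147 + 115975 + 678570 + 4213597 + 27644437 + 190899322 + 1382958545 + 10480142147 + 82864869804 + 682076806159 = 777028354995.

777028354995
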